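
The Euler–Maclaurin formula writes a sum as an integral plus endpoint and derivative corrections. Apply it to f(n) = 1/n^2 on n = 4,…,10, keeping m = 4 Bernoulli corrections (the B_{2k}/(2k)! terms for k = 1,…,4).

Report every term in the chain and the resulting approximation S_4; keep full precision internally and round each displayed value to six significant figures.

Integral: ∫_4^10 1/x^2 dx = 0.150000.
Endpoint term: (f(4) + f(10))/2 = (0.0625000 + 0.0100000)/2 = 0.0362500.
Running total after boundary: 0.186250.
k=1: B_{2}/(2)! × [f^{(1)}(10) − f^{(1)}(4)] = 1/12 × (-0.00200000 − (-0.0312500)) = 0.00243750.
Running total after k=1: 0.188688.
k=2: B_{4}/(4)! × [f^{(3)}(10) − f^{(3)}(4)] = −1/720 × (-0.000240000 − (-0.0234375)) = -3.22188e-05.
Running total after k=2: 0.188655.
k=3: B_{6}/(6)! × [f^{(5)}(10) − f^{(5)}(4)] = 1/30240 × (-7.20000e-05 − (-0.0439453)) = 1.45084e-06.
Running total after k=3: 0.188657.
k=4: B_{8}/(8)! × [f^{(7)}(10) − f^{(7)}(4)] = −1/1209600 × (-4.03200e-05 − (-0.153809)) = -1.27123e-07.

S_4 ≈ 0.188657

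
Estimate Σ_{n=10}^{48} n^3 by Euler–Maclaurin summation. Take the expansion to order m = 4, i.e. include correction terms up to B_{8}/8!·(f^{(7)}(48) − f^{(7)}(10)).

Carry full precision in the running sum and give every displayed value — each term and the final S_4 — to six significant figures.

S_4 ≈ 1.38095e+06

Integral: ∫_10^48 x^3 dx = 1.32460e+06.
Endpoint term: (f(10) + f(48))/2 = (1000.00 + 110592)/2 = 55796.0.
Integral + boundary = 1.38040e+06.
Order-1 term: 1/12 · (6912.00 − 300.000) = 551.000.
Partial sum through k=1: 1.38095e+06.
Order-2 term: −1/720 · (6.00000 − 6.00000) = 0.00000.
Partial sum through k=2: 1.38095e+06.
Order-3 term: 1/30240 · (0.00000 − 0.00000) = 0.00000.
Partial sum through k=3: 1.38095e+06.
Order-4 term: −1/1209600 · (0.00000 − 0.00000) = 0.00000.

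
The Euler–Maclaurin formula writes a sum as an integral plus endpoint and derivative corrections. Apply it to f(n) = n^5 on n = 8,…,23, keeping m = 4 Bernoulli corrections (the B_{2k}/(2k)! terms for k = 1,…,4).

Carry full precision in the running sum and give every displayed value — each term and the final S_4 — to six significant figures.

The integral term ∫_8^23 x^5 dx = 2.46290e+07.
Endpoint term: (f(8) + f(23))/2 = (32768.0 + 6.43634e+06)/2 = 3.23456e+06.
Integral + boundary = 2.78635e+07.
Correction k=1: B_{2}/2! · (f^{(1)}(23) − f^{(1)}(8)) = 1/12 · (1.39920e+06 − 20480.0) = 114894.
Partial sum through k=1: 2.79784e+07.
Correction k=2: B_{4}/4! · (f^{(3)}(23) − f^{(3)}(8)) = −1/720 · (31740.0 − 3840.00) = -38.7500.
Partial sum through k=2: 2.79784e+07.
Correction k=3: B_{6}/6! · (f^{(5)}(23) − f^{(5)}(8)) = 1/30240 · (120.000 − 120.000) = 0.00000.
Partial sum through k=3: 2.79784e+07.
Correction k=4: B_{8}/8! · (f^{(7)}(23) − f^{(7)}(8)) = −1/1209600 · (0.00000 − 0.00000) = 0.00000.

S_4 ≈ 2.79784e+07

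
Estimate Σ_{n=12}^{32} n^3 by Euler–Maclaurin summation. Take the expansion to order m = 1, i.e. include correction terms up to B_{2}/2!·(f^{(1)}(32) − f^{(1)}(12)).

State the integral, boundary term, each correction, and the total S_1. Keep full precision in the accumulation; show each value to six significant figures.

Integral: ∫_12^32 x^3 dx = 256960.
Boundary: ½(f(12) + f(32)) = ½(1728.00 + 32768.0) = 17248.0.
Integral + boundary = 274208.
Correction k=1: B_{2}/2! · (f^{(1)}(32) − f^{(1)}(12)) = 1/12 · (3072.00 − 432.000) = 220.000.

S_1 ≈ 274428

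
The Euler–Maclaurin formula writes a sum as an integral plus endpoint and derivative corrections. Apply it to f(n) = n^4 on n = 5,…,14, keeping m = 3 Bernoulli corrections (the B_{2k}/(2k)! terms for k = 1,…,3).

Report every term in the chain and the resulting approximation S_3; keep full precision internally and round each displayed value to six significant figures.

S_3 ≈ 127333

Integral: ∫_5^14 x^4 dx = 106940.
Endpoint term: (f(5) + f(14))/2 = (625.000 + 38416.0)/2 = 19520.5.
So far: 126460.
k=1: B_{2}/(2)! × [f^{(1)}(14) − f^{(1)}(5)] = 1/12 × (10976.0 − 500.000) = 873.000.
After k=1: 127333.
k=2: B_{4}/(4)! × [f^{(3)}(14) − f^{(3)}(5)] = −1/720 × (336.000 − 120.000) = -0.300000.
After k=2: 127333.
k=3: B_{6}/(6)! × [f^{(5)}(14) − f^{(5)}(5)] = 1/30240 × (0.00000 − 0.00000) = 0.00000.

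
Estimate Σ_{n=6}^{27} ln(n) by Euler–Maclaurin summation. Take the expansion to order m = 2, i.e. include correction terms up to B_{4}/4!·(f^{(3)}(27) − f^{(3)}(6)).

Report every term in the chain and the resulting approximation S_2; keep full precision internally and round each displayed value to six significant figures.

Integral: ∫_6^27 ln(x) dx = 57.2370.
Endpoint term: (f(6) + f(27))/2 = (1.79176 + 3.29584)/2 = 2.54380.
Running total after boundary: 59.7808.
k=1: B_{2}/(2)! × [f^{(1)}(27) − f^{(1)}(6)] = 1/12 × (0.0370370 − 0.166667) = -0.0108025.
Partial sum through k=1: 59.7700.
k=2: B_{4}/(4)! × [f^{(3)}(27) − f^{(3)}(6)] = −1/720 × (0.000101611 − 0.00925926) = 1.27190e-05.

S_2 ≈ 59.7700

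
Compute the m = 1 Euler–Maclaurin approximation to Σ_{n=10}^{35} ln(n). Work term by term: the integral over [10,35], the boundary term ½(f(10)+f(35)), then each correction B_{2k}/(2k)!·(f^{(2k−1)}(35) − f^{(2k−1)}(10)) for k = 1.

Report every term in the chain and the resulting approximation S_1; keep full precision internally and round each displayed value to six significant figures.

S_1 ≈ 79.3343

∫_10^35 ln(x) dx evaluates to 76.4113.
½[f(10) + f(35)] = ½[2.30259 + 3.55535] = 2.92897.
So far: 79.3403.
Order-1 term: 1/12 · (0.0285714 − 0.100000) = -0.00595238.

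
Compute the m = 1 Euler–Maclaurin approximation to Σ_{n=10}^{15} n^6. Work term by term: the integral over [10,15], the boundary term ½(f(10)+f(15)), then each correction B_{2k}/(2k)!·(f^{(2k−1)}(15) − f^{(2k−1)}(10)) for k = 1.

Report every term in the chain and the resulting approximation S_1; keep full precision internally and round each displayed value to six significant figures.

S_1 ≈ 2.95049e+07

∫_10^15 x^6 dx evaluates to 2.29799e+07.
Endpoint term: (f(10) + f(15))/2 = (1.00000e+06 + 1.13906e+07)/2 = 6.19531e+06.
So far: 2.91752e+07.
k=1: B_{2}/(2)! × [f^{(1)}(15) − f^{(1)}(10)] = 1/12 × (4.55625e+06 − 600000) = 329688.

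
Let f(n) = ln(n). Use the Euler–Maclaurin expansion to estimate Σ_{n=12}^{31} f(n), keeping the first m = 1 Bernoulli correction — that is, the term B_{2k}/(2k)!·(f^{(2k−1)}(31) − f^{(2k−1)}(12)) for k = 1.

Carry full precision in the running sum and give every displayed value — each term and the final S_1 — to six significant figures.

The integral term ∫_12^31 ln(x) dx = 57.6347.
½[f(12) + f(31)] = ½[2.48491 + 3.43399] = 2.95945.
Running total after boundary: 60.5942.
Order-1 term: 1/12 · (0.0322581 − 0.0833333) = -0.00425627.

S_1 ≈ 60.5899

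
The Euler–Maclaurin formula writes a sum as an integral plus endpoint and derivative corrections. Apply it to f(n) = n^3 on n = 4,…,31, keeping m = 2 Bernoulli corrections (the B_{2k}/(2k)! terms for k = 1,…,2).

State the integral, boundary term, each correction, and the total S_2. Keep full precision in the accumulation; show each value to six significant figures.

∫_4^31 x^3 dx evaluates to 230816.
½[f(4) + f(31)] = ½[64.0000 + 29791.0] = 14927.5.
Running total after boundary: 245744.
k=1: B_{2}/(2)! × [f^{(1)}(31) − f^{(1)}(4)] = 1/12 × (2883.00 − 48.0000) = 236.250.
Partial sum through k=1: 245980.
k=2: B_{4}/(4)! × [f^{(3)}(31) − f^{(3)}(4)] = −1/720 × (6.00000 − 6.00000) = 0.00000.

S_2 ≈ 245980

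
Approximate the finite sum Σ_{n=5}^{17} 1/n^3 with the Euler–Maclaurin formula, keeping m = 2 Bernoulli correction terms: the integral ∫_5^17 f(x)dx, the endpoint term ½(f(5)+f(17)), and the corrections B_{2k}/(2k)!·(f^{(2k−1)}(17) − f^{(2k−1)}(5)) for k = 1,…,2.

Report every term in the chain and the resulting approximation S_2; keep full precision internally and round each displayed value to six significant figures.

S_2 ≈ 0.0227633

Integral: ∫_5^17 1/x^3 dx = 0.0182699.
Endpoint term: (f(5) + f(17))/2 = (0.00800000 + 0.000203542)/2 = 0.00410177.
So far: 0.0223717.
Correction k=1: B_{2}/2! · (f^{(1)}(17) − f^{(1)}(5)) = 1/12 · (-3.59191e-05 − (-0.00480000)) = 0.000397007.
Partial sum through k=1: 0.0227687.
Correction k=2: B_{4}/4! · (f^{(3)}(17) − f^{(3)}(5)) = −1/720 · (-2.48575e-06 − (-0.00384000)) = -5.32988e-06.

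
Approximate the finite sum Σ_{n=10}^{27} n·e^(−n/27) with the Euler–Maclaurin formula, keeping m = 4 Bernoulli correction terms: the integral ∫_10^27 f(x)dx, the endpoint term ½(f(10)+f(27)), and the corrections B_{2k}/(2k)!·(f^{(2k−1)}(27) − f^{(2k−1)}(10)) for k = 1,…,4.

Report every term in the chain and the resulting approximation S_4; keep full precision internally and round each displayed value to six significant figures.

S_4 ≈ 161.802

Integral: ∫_10^27 x·e^(−x/27) dx = 153.420.
Boundary: ½(f(10) + f(27)) = ½(6.90479 + 9.93274) = 8.41877.
Running total after boundary: 161.839.
Correction k=1: B_{2}/2! · (f^{(1)}(27) − f^{(1)}(10)) = 1/12 · (0.00000 − 0.434746) = -0.0362288.
After k=1: 161.802.
Correction k=2: B_{4}/4! · (f^{(3)}(27) − f^{(3)}(10)) = −1/720 · (0.00100927 − 0.00249068) = 2.05751e-06.
After k=2: 161.802.
Correction k=3: B_{6}/6! · (f^{(5)}(27) − f^{(5)}(10)) = 1/30240 · (2.76892e-06 − 6.01508e-06) = -1.07347e-10.
After k=3: 161.802.
Correction k=4: B_{8}/8! · (f^{(7)}(27) − f^{(7)}(10)) = −1/1209600 · (5.69737e-09 − 1.18156e-08) = 5.05809e-15.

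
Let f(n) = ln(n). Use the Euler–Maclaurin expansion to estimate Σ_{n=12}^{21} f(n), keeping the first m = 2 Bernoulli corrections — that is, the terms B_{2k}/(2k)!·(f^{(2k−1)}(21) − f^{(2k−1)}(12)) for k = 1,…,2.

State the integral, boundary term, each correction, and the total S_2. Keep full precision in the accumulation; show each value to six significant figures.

The integral term ∫_12^21 ln(x) dx = 25.1161.
½[f(12) + f(21)] = ½[2.48491 + 3.04452] = 2.76471.
So far: 27.8808.
Correction k=1: B_{2}/2! · (f^{(1)}(21) − f^{(1)}(12)) = 1/12 · (0.0476190 − 0.0833333) = -0.00297619.
Running total after k=1: 27.8778.
Correction k=2: B_{4}/4! · (f^{(3)}(21) − f^{(3)}(12)) = −1/720 · (0.000215959 − 0.00115741) = 1.30757e-06.

S_2 ≈ 27.8778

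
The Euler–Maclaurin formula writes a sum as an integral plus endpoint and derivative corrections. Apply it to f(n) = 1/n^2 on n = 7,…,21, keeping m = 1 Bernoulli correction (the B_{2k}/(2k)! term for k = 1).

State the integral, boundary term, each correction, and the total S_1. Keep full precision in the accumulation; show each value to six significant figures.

∫_7^21 1/x^2 dx evaluates to 0.0952381.
Endpoint term: (f(7) + f(21))/2 = (0.0204082 + 0.00226757)/2 = 0.0113379.
So far: 0.106576.
k=1: B_{2}/(2)! × [f^{(1)}(21) − f^{(1)}(7)] = 1/12 × (-0.000215959 − (-0.00583090)) = 0.000467912.

S_1 ≈ 0.107044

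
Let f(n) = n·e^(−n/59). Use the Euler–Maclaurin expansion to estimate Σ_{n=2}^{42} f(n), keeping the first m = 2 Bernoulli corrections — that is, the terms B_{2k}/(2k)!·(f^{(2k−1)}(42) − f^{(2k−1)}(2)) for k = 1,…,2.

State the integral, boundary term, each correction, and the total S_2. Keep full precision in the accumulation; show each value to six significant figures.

Integral: ∫_2^42 x·e^(−x/59) dx = 554.794.
Boundary: ½(f(2) + f(42)) = ½(1.93334 + 20.6106) = 11.2720.
Integral + boundary = 566.066.
Correction k=1: B_{2}/2! · (f^{(1)}(42) − f^{(1)}(2)) = 1/12 · (0.141396 − 0.933901) = -0.0660421.
After k=1: 566.000.
Correction k=2: B_{4}/4! · (f^{(3)}(42) − f^{(3)}(2)) = −1/720 · (0.000322566 − 0.000823683) = 6.95996e-07.

S_2 ≈ 566.000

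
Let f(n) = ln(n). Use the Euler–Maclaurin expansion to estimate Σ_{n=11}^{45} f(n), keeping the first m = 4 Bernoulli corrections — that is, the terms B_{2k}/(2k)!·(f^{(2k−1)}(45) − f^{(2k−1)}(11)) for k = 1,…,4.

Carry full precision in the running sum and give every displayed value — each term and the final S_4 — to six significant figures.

The integral term ∫_11^45 ln(x) dx = 110.923.
½[f(11) + f(45)] = ½[2.39790 + 3.80666] = 3.10228.
So far: 114.025.
Correction k=1: B_{2}/2! · (f^{(1)}(45) − f^{(1)}(11)) = 1/12 · (0.0222222 − 0.0909091) = -0.00572391.
Partial sum through k=1: 114.020.
Correction k=2: B_{4}/4! · (f^{(3)}(45) − f^{(3)}(11)) = −1/720 · (2.19479e-05 − 0.00150263) = 2.05650e-06.
Partial sum through k=2: 114.020.
Correction k=3: B_{6}/6! · (f^{(5)}(45) − f^{(5)}(11)) = 1/30240 · (1.30061e-07 − 0.000149021) = -4.92365e-09.
Partial sum through k=3: 114.020.
Correction k=4: B_{8}/8! · (f^{(7)}(45) − f^{(7)}(11)) = −1/1209600 · (1.92684e-09 − 3.69474e-05) = 3.05435e-11.

S_4 ≈ 114.020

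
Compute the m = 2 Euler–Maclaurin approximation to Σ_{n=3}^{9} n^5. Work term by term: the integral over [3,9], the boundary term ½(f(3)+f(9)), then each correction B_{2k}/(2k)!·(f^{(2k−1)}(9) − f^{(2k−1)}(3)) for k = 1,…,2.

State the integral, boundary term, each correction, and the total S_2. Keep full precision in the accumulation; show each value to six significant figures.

S_2 ≈ 120792

∫_3^9 x^5 dx evaluates to 88452.0.
Endpoint term: (f(3) + f(9))/2 = (243.000 + 59049.0)/2 = 29646.0.
Running total after boundary: 118098.
Order-1 term: 1/12 · (32805.0 − 405.000) = 2700.00.
Running total after k=1: 120798.
Order-2 term: −1/720 · (4860.00 − 540.000) = -6.00000.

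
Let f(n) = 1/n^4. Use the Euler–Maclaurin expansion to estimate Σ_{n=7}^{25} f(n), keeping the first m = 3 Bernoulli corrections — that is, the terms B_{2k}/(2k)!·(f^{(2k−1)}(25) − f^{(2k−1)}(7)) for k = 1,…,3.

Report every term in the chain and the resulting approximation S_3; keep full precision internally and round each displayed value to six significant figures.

S_3 ≈ 0.00117961

The integral term ∫_7^25 1/x^4 dx = 0.000950484.
½[f(7) + f(25)] = ½[0.000416493 + 2.56000e-06] = 0.000209527.
So far: 0.00116001.
Correction k=1: B_{2}/2! · (f^{(1)}(25) − f^{(1)}(7)) = 1/12 · (-4.09600e-07 − (-0.000237996)) = 1.97989e-05.
Running total after k=1: 0.00117981.
Correction k=2: B_{4}/4! · (f^{(3)}(25) − f^{(3)}(7)) = −1/720 · (-1.96608e-08 − (-0.000145712)) = -2.02350e-07.
Running total after k=2: 0.00117961.
Correction k=3: B_{6}/6! · (f^{(5)}(25) − f^{(5)}(7)) = 1/30240 · (-1.76161e-09 − (-0.000166528)) = 5.50682e-09.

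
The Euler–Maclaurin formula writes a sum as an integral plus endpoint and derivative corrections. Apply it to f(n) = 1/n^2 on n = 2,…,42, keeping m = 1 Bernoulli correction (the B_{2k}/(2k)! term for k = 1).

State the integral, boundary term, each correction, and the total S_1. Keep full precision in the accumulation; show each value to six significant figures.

S_1 ≈ 0.622305

Integral: ∫_2^42 1/x^2 dx = 0.476190.
Endpoint term: (f(2) + f(42))/2 = (0.250000 + 0.000566893)/2 = 0.125283.
Integral + boundary = 0.601474.
Correction k=1: B_{2}/2! · (f^{(1)}(42) − f^{(1)}(2)) = 1/12 · (-2.69949e-05 − (-0.250000)) = 0.0208311.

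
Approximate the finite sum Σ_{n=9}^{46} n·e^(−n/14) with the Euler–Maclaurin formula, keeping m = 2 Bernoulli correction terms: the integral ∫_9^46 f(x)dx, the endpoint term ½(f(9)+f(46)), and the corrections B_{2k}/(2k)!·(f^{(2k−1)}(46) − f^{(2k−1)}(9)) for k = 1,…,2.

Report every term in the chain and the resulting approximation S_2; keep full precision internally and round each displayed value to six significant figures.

The integral term ∫_9^46 x·e^(−x/14) dx = 137.876.
½[f(9) + f(46)] = ½[4.73209 + 1.72104] = 3.22656.
So far: 141.103.
Order-1 term: 1/12 · (-0.0855174 − 0.187781) = -0.0227749.
Running total after k=1: 141.080.
Order-2 term: −1/720 · (-5.45391e-05 − 0.00632325) = 8.85804e-06.

S_2 ≈ 141.080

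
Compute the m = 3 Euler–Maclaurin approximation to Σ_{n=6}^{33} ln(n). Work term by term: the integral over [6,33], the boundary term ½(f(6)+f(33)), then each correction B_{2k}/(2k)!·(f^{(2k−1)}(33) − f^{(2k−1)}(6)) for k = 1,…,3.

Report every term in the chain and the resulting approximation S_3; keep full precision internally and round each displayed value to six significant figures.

S_3 ≈ 80.2670

The integral term ∫_6^33 ln(x) dx = 77.6342.
½[f(6) + f(33)] = ½[1.79176 + 3.49651] = 2.64413.
Integral + boundary = 80.2783.
Correction k=1: B_{2}/2! · (f^{(1)}(33) − f^{(1)}(6)) = 1/12 · (0.0303030 − 0.166667) = -0.0113636.
Running total after k=1: 80.2670.
Correction k=2: B_{4}/4! · (f^{(3)}(33) − f^{(3)}(6)) = −1/720 · (5.56529e-05 − 0.00925926) = 1.27828e-05.
Running total after k=2: 80.2670.
Correction k=3: B_{6}/6! · (f^{(5)}(33) − f^{(5)}(6)) = 1/30240 · (6.13256e-07 − 0.00308642) = -1.02044e-07.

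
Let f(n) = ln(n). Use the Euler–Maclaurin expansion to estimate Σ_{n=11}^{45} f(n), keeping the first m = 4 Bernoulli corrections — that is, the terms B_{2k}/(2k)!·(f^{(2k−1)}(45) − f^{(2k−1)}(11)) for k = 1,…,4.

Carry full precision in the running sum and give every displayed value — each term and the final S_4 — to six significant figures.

S_4 ≈ 114.020

The integral term ∫_11^45 ln(x) dx = 110.923.
Endpoint term: (f(11) + f(45))/2 = (2.39790 + 3.80666)/2 = 3.10228.
Integral + boundary = 114.025.
k=1: B_{2}/(2)! × [f^{(1)}(45) − f^{(1)}(11)] = 1/12 × (0.0222222 − 0.0909091) = -0.00572391.
After k=1: 114.020.
k=2: B_{4}/(4)! × [f^{(3)}(45) − f^{(3)}(11)] = −1/720 × (2.19479e-05 − 0.00150263) = 2.05650e-06.
After k=2: 114.020.
k=3: B_{6}/(6)! × [f^{(5)}(45) − f^{(5)}(11)] = 1/30240 × (1.30061e-07 − 0.000149021) = -4.92365e-09.
After k=3: 114.020.
k=4: B_{8}/(8)! × [f^{(7)}(45) − f^{(7)}(11)] = −1/1209600 × (1.92684e-09 − 3.69474e-05) = 3.05435e-11.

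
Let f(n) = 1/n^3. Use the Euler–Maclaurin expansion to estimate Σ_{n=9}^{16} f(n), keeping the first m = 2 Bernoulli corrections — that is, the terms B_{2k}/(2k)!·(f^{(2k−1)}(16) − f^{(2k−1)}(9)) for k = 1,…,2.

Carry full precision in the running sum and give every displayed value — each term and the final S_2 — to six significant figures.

∫_9^16 1/x^3 dx evaluates to 0.00421971.
Boundary: ½(f(9) + f(16)) = ½(0.00137174 + 0.000244141) = 0.000807941.
Integral + boundary = 0.00502766.
Correction k=1: B_{2}/2! · (f^{(1)}(16) − f^{(1)}(9)) = 1/12 · (-4.57764e-05 − (-0.000457247)) = 3.42893e-05.
Running total after k=1: 0.00506195.
Correction k=2: B_{4}/4! · (f^{(3)}(16) − f^{(3)}(9)) = −1/720 · (-3.57628e-06 − (-0.000112901)) = -1.51839e-07.

S_2 ≈ 0.00506179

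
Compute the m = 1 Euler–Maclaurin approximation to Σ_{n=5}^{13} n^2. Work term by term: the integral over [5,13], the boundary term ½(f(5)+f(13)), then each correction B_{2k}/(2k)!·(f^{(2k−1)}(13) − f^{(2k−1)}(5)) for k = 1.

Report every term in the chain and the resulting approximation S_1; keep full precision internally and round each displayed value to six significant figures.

S_1 ≈ 789.000

∫_5^13 x^2 dx evaluates to 690.667.
½[f(5) + f(13)] = ½[25.0000 + 169.000] = 97.0000.
Integral + boundary = 787.667.
k=1: B_{2}/(2)! × [f^{(1)}(13) − f^{(1)}(5)] = 1/12 × (26.0000 − 10.0000) = 1.33333.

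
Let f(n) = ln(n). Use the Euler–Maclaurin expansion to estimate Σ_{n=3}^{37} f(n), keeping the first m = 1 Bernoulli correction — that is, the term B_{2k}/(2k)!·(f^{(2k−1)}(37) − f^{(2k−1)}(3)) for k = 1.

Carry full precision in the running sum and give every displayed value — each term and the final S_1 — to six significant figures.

Integral: ∫_3^37 ln(x) dx = 96.3081.
Endpoint term: (f(3) + f(37))/2 = (1.09861 + 3.61092)/2 = 2.35477.
Running total after boundary: 98.6629.
Order-1 term: 1/12 · (0.0270270 − 0.333333) = -0.0255255.

S_1 ≈ 98.6374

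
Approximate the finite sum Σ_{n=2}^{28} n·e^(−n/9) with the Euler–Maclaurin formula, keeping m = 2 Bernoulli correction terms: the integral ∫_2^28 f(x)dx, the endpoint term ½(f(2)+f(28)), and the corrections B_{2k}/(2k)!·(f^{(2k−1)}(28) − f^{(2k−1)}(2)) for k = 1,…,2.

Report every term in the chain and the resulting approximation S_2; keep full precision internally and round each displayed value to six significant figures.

S_2 ≈ 65.8021

Integral: ∫_2^28 x·e^(−x/9) dx = 64.4374.
Boundary: ½(f(2) + f(28)) = ½(1.60147 + 1.24744) = 1.42446.
Running total after boundary: 65.8618.
k=1: B_{2}/(2)! × [f^{(1)}(28) − f^{(1)}(2)] = 1/12 × (-0.0940530 − 0.622796) = -0.0597374.
After k=1: 65.8021.
k=2: B_{4}/(4)! × [f^{(3)}(28) − f^{(3)}(2)] = −1/720 × (-6.11131e-05 − 0.0274601) = 3.82239e-05.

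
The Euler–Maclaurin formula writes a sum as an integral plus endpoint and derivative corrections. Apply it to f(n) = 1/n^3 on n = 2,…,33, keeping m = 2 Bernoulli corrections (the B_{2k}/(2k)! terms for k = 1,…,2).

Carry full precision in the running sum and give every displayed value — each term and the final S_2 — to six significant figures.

Integral: ∫_2^33 1/x^3 dx = 0.124541.
Endpoint term: (f(2) + f(33))/2 = (0.125000 + 2.78265e-05)/2 = 0.0625139.
Integral + boundary = 0.187055.
Correction k=1: B_{2}/2! · (f^{(1)}(33) − f^{(1)}(2)) = 1/12 · (-2.52968e-06 − (-0.187500)) = 0.0156248.
After k=1: 0.202680.
Correction k=2: B_{4}/4! · (f^{(3)}(33) − f^{(3)}(2)) = −1/720 · (-4.64588e-08 − (-0.937500)) = -0.00130208.

S_2 ≈ 0.201377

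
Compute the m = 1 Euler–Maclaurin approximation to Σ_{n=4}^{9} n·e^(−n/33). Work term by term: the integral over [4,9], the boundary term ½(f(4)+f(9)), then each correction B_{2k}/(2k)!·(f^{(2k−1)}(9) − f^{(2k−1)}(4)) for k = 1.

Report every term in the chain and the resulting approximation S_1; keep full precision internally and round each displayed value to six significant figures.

The integral term ∫_4^9 x·e^(−x/33) dx = 26.4557.
Boundary: ½(f(4) + f(9)) = ½(3.54338 + 6.85170) = 5.19754.
Integral + boundary = 31.6532.
Correction k=1: B_{2}/2! · (f^{(1)}(9) − f^{(1)}(4)) = 1/12 · (0.553673 − 0.778471) = -0.0187331.

S_1 ≈ 31.6345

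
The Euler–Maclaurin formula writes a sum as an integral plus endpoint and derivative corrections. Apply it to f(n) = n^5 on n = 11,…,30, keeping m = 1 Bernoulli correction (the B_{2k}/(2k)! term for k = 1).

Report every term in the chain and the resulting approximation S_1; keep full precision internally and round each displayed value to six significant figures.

S_1 ≈ 1.33767e+08

Integral: ∫_11^30 x^5 dx = 1.21205e+08.
Endpoint term: (f(11) + f(30))/2 = (161051 + 2.43000e+07)/2 = 1.22305e+07.
So far: 1.33435e+08.
Order-1 term: 1/12 · (4.05000e+06 − 73205.0) = 331400.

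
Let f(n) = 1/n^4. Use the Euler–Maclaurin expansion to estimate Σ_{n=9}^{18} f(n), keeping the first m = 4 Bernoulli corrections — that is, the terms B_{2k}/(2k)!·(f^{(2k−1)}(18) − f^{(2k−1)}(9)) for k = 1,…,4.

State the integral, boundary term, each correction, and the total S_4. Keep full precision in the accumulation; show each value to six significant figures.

S_4 ≈ 0.000486497

∫_9^18 1/x^4 dx evaluates to 0.000400091.
Boundary: ½(f(9) + f(18)) = ½(0.000152416 + 9.52599e-06) = 8.09709e-05.
So far: 0.000481062.
k=1: B_{2}/(2)! × [f^{(1)}(18) − f^{(1)}(9)] = 1/12 × (-2.11689e-06 − (-6.77404e-05)) = 5.46862e-06.
Running total after k=1: 0.000486531.
k=2: B_{4}/(4)! × [f^{(3)}(18) − f^{(3)}(9)] = −1/720 × (-1.96008e-07 − (-2.50890e-05)) = -3.45736e-08.
Running total after k=2: 0.000486496.
k=3: B_{6}/(6)! × [f^{(5)}(18) − f^{(5)}(9)] = 1/30240 × (-3.38779e-08 − (-1.73455e-05)) = 5.72474e-10.
Running total after k=3: 0.000486497.
k=4: B_{8}/(8)! × [f^{(7)}(18) − f^{(7)}(9)] = −1/1209600 × (-9.41053e-09 − (-1.92728e-05)) = -1.59254e-11.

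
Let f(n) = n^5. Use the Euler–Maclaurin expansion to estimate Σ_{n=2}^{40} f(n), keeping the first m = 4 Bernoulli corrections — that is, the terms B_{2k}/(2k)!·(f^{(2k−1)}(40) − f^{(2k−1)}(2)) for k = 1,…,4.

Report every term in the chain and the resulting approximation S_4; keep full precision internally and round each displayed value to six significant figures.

The integral term ∫_2^40 x^5 dx = 6.82667e+08.
Endpoint term: (f(2) + f(40))/2 = (32.0000 + 1.02400e+08)/2 = 5.12000e+07.
So far: 7.33867e+08.
Order-1 term: 1/12 · (1.28000e+07 − 80.0000) = 1.06666e+06.
Running total after k=1: 7.34933e+08.
Order-2 term: −1/720 · (96000.0 − 240.000) = -133.000.
Running total after k=2: 7.34933e+08.
Order-3 term: 1/30240 · (120.000 − 120.000) = 0.00000.
Running total after k=3: 7.34933e+08.
Order-4 term: −1/1209600 · (0.00000 − 0.00000) = 0.00000.

S_4 ≈ 7.34933e+08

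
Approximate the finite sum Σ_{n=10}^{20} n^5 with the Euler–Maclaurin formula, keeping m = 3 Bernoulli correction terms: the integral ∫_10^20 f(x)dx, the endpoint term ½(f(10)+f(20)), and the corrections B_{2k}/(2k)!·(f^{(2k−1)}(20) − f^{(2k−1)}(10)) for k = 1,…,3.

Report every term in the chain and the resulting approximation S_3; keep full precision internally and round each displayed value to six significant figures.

S_3 ≈ 1.22125e+07

The integral term ∫_10^20 x^5 dx = 1.05000e+07.
Endpoint term: (f(10) + f(20))/2 = (100000 + 3.20000e+06)/2 = 1.65000e+06.
So far: 1.21500e+07.
k=1: B_{2}/(2)! × [f^{(1)}(20) − f^{(1)}(10)] = 1/12 × (800000 − 50000.0) = 62500.0.
Partial sum through k=1: 1.22125e+07.
k=2: B_{4}/(4)! × [f^{(3)}(20) − f^{(3)}(10)] = −1/720 × (24000.0 − 6000.00) = -25.0000.
Partial sum through k=2: 1.22125e+07.
k=3: B_{6}/(6)! × [f^{(5)}(20) − f^{(5)}(10)] = 1/30240 × (120.000 − 120.000) = 0.00000.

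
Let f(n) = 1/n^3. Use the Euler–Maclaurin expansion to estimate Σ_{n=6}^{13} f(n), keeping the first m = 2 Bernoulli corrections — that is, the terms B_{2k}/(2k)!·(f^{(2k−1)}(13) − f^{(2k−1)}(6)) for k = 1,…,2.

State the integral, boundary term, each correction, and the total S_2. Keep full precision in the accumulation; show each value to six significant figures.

S_2 ≈ 0.0136551

∫_6^13 1/x^3 dx evaluates to 0.0109303.
Boundary: ½(f(6) + f(13)) = ½(0.00462963 + 0.000455166) = 0.00254240.
So far: 0.0134727.
Order-1 term: 1/12 · (-0.000105038 − (-0.00231481)) = 0.000184148.
Running total after k=1: 0.0136569.
Order-2 term: −1/720 · (-1.24306e-05 − (-0.00128601)) = -1.76886e-06.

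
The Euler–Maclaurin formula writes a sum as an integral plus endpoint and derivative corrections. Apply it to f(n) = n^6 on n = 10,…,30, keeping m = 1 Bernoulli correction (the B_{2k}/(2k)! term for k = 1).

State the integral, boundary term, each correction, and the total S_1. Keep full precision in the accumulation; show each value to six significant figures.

S_1 ≈ 3.49996e+09

Integral: ∫_10^30 x^6 dx = 3.12286e+09.
½[f(10) + f(30)] = ½[1.00000e+06 + 7.29000e+08] = 3.65000e+08.
Running total after boundary: 3.48786e+09.
Correction k=1: B_{2}/2! · (f^{(1)}(30) − f^{(1)}(10)) = 1/12 · (1.45800e+08 − 600000) = 1.21000e+07.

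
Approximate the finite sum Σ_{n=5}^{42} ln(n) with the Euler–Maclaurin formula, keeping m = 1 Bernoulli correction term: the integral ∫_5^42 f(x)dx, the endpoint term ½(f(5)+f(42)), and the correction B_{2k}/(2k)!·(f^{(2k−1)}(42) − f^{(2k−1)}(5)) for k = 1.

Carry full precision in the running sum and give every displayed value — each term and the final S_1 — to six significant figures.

Integral: ∫_5^42 ln(x) dx = 111.935.
Boundary: ½(f(5) + f(42)) = ½(1.60944 + 3.73767) = 2.67355.
Integral + boundary = 114.608.
Correction k=1: B_{2}/2! · (f^{(1)}(42) − f^{(1)}(5)) = 1/12 · (0.0238095 − 0.200000) = -0.0146825.

S_1 ≈ 114.594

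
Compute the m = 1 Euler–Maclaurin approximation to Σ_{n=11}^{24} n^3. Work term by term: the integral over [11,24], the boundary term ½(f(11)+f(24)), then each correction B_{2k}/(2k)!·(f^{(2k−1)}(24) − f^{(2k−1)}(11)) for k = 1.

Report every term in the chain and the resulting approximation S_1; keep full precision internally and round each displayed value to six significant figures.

∫_11^24 x^3 dx evaluates to 79283.8.
Boundary: ½(f(11) + f(24)) = ½(1331.00 + 13824.0) = 7577.50.
Running total after boundary: 86861.2.
Order-1 term: 1/12 · (1728.00 − 363.000) = 113.750.

S_1 ≈ 86975.0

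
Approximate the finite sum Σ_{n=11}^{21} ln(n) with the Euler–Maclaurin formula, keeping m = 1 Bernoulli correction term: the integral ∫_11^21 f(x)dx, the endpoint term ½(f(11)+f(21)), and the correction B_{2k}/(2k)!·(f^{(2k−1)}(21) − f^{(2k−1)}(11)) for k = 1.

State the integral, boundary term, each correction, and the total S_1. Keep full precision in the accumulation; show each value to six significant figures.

∫_11^21 ln(x) dx evaluates to 27.5581.
Endpoint term: (f(11) + f(21))/2 = (2.39790 + 3.04452)/2 = 2.72121.
Running total after boundary: 30.2793.
k=1: B_{2}/(2)! × [f^{(1)}(21) − f^{(1)}(11)] = 1/12 × (0.0476190 − 0.0909091) = -0.00360750.

S_1 ≈ 30.2757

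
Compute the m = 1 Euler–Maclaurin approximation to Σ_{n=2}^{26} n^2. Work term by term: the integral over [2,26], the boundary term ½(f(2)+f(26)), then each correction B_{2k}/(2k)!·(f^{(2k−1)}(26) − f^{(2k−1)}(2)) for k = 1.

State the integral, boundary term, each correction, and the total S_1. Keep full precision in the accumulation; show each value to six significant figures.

S_1 ≈ 6200.00

Integral: ∫_2^26 x^2 dx = 5856.00.
Endpoint term: (f(2) + f(26))/2 = (4.00000 + 676.000)/2 = 340.000.
Running total after boundary: 6196.00.
k=1: B_{2}/(2)! × [f^{(1)}(26) − f^{(1)}(2)] = 1/12 × (52.0000 − 4.00000) = 4.00000.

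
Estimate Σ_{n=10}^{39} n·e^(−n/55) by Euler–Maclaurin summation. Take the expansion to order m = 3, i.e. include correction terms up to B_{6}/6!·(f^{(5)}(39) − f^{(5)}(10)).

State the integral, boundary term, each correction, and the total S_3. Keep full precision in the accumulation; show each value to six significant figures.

The integral term ∫_10^39 x·e^(−x/55) dx = 436.554.
Endpoint term: (f(10) + f(39))/2 = (8.33753 + 19.1916)/2 = 13.7645.
Running total after boundary: 450.319.
k=1: B_{2}/(2)! × [f^{(1)}(39) − f^{(1)}(10)] = 1/12 × (0.143154 − 0.682161) = -0.0449173.
Running total after k=1: 450.274.
k=2: B_{4}/(4)! × [f^{(3)}(39) − f^{(3)}(10)] = −1/720 × (0.000372673 − 0.000776750) = 5.61217e-07.
Running total after k=2: 450.274.
k=3: B_{6}/(6)! × [f^{(5)}(39) − f^{(5)}(10)] = 1/30240 × (2.30751e-07 − 4.39005e-07) = -6.88671e-12.

S_3 ≈ 450.274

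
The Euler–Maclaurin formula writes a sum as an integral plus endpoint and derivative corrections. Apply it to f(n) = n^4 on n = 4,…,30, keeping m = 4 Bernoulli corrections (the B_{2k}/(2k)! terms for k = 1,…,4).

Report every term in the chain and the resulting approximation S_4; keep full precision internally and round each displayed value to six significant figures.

S_4 ≈ 5.27390e+06

The integral term ∫_4^30 x^4 dx = 4.85980e+06.
Endpoint term: (f(4) + f(30))/2 = (256.000 + 810000)/2 = 405128.
Integral + boundary = 5.26492e+06.
Order-1 term: 1/12 · (108000 − 256.000) = 8978.67.
Partial sum through k=1: 5.27390e+06.
Order-2 term: −1/720 · (720.000 − 96.0000) = -0.866667.
Partial sum through k=2: 5.27390e+06.
Order-3 term: 1/30240 · (0.00000 − 0.00000) = 0.00000.
Partial sum through k=3: 5.27390e+06.
Order-4 term: −1/1209600 · (0.00000 − 0.00000) = 0.00000.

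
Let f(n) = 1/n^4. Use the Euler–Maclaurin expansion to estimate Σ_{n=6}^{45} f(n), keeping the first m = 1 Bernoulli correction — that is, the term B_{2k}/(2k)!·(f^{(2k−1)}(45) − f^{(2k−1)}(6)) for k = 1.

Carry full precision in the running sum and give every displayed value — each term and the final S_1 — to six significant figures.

S_1 ≈ 0.00196834

Integral: ∫_6^45 1/x^4 dx = 0.00153955.
Endpoint term: (f(6) + f(45))/2 = (0.000771605 + 2.43865e-07)/2 = 0.000385924.
Integral + boundary = 0.00192548.
k=1: B_{2}/(2)! × [f^{(1)}(45) − f^{(1)}(6)] = 1/12 × (-2.16769e-08 − (-0.000514403)) = 4.28651e-05.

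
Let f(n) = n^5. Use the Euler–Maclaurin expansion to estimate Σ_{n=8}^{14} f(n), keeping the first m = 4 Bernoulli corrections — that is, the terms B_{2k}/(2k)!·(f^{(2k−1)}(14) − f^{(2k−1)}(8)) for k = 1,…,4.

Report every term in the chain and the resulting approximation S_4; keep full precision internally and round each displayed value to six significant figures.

The integral term ∫_8^14 x^5 dx = 1.21123e+06.
½[f(8) + f(14)] = ½[32768.0 + 537824] = 285296.
So far: 1.49653e+06.
Order-1 term: 1/12 · (192080 − 20480.0) = 14300.0.
Partial sum through k=1: 1.51083e+06.
Order-2 term: −1/720 · (11760.0 − 3840.00) = -11.0000.
Partial sum through k=2: 1.51082e+06.
Order-3 term: 1/30240 · (120.000 − 120.000) = 0.00000.
Partial sum through k=3: 1.51082e+06.
Order-4 term: −1/1209600 · (0.00000 − 0.00000) = 0.00000.

S_4 ≈ 1.51082e+06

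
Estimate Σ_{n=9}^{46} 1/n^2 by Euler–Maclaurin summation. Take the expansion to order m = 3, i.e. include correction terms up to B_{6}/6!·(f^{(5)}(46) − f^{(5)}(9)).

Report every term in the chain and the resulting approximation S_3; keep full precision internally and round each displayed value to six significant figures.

∫_9^46 1/x^2 dx evaluates to 0.0893720.
Boundary: ½(f(9) + f(46)) = ½(0.0123457 + 0.000472590) = 0.00640913.
Integral + boundary = 0.0957811.
Order-1 term: 1/12 · (-2.05474e-05 − (-0.00274348)) = 0.000226911.
Partial sum through k=1: 0.0960080.
Order-2 term: −1/720 · (-1.16526e-07 − (-0.000406442)) = -5.64341e-07.
Partial sum through k=2: 0.0960075.
Order-3 term: 1/30240 · (-1.65207e-09 − (-0.000150534)) = 4.97793e-09.

S_3 ≈ 0.0960075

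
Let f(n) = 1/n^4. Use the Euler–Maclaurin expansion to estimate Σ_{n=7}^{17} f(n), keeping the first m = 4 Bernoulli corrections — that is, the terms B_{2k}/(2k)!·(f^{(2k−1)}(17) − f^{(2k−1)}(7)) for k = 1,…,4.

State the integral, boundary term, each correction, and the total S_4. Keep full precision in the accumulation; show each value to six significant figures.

S_4 ≈ 0.00113760

The integral term ∫_7^17 1/x^4 dx = 0.000903970.
Endpoint term: (f(7) + f(17))/2 = (0.000416493 + 1.19730e-05)/2 = 0.000214233.
Integral + boundary = 0.00111820.
Order-1 term: 1/12 · (-2.81719e-06 − (-0.000237996)) = 1.95982e-05.
Running total after k=1: 0.00113780.
Order-2 term: −1/720 · (-2.92441e-07 − (-0.000145712)) = -2.01971e-07.
Running total after k=2: 0.00113760.
Order-3 term: 1/30240 · (-5.66668e-08 − (-0.000166528)) = 5.50500e-09.
Running total after k=3: 0.00113760.
Order-4 term: −1/1209600 · (-1.76471e-08 − (-0.000305868)) = -2.52852e-10.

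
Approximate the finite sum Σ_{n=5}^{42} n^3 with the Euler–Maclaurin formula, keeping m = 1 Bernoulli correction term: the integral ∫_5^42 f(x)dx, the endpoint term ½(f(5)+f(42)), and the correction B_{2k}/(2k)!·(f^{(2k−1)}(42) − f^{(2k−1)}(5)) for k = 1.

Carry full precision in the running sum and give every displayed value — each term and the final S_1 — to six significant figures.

S_1 ≈ 815309

∫_5^42 x^3 dx evaluates to 777768.
Boundary: ½(f(5) + f(42)) = ½(125.000 + 74088.0) = 37106.5.
Running total after boundary: 814874.
Order-1 term: 1/12 · (5292.00 − 75.0000) = 434.750.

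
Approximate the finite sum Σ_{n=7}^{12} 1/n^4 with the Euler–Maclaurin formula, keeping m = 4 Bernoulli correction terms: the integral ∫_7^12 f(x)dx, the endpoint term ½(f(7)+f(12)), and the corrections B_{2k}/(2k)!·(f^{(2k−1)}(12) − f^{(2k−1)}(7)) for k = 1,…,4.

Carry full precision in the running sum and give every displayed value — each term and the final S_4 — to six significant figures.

The integral term ∫_7^12 1/x^4 dx = 0.000778916.
Endpoint term: (f(7) + f(12))/2 = (0.000416493 + 4.82253e-05)/2 = 0.000232359.
So far: 0.00101128.
Correction k=1: B_{2}/2! · (f^{(1)}(12) − f^{(1)}(7)) = 1/12 · (-1.60751e-05 − (-0.000237996)) = 1.84934e-05.
After k=1: 0.00102977.
Correction k=2: B_{4}/4! · (f^{(3)}(12) − f^{(3)}(7)) = −1/720 · (-3.34898e-06 − (-0.000145712)) = -1.97726e-07.
After k=2: 0.00102957.
Correction k=3: B_{6}/6! · (f^{(5)}(12) − f^{(5)}(7)) = 1/30240 · (-1.30238e-06 − (-0.000166528)) = 5.46381e-09.
After k=3: 0.00102958.
Correction k=4: B_{8}/8! · (f^{(7)}(12) − f^{(7)}(7)) = −1/1209600 · (-8.13988e-07 − (-0.000305868)) = -2.52194e-10.

S_4 ≈ 0.00102958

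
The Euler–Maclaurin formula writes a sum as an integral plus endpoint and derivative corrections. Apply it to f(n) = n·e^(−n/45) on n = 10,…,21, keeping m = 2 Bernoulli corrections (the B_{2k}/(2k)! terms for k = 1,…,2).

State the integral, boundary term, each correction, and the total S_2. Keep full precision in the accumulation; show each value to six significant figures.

The integral term ∫_10^21 x·e^(−x/45) dx = 119.370.
Boundary: ½(f(10) + f(21)) = ½(8.00737 + 13.1689) = 10.5881.
So far: 129.959.
k=1: B_{2}/(2)! × [f^{(1)}(21) − f^{(1)}(10)] = 1/12 × (0.334448 − 0.622796) = -0.0240290.
Running total after k=1: 129.935.
k=2: B_{4}/(4)! × [f^{(3)}(21) − f^{(3)}(10)] = −1/720 × (0.000784507 − 0.00109841) = 4.35970e-07.

S_2 ≈ 129.935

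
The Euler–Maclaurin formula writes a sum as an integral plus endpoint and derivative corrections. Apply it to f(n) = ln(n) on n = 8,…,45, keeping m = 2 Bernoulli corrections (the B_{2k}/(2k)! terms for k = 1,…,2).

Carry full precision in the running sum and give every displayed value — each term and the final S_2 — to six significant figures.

S_2 ≈ 120.599

The integral term ∫_8^45 ln(x) dx = 117.664.
½[f(8) + f(45)] = ½[2.07944 + 3.80666] = 2.94305.
Integral + boundary = 120.607.
Order-1 term: 1/12 · (0.0222222 − 0.125000) = -0.00856481.
Partial sum through k=1: 120.599.
Order-2 term: −1/720 · (2.19479e-05 − 0.00390625) = 5.39486e-06.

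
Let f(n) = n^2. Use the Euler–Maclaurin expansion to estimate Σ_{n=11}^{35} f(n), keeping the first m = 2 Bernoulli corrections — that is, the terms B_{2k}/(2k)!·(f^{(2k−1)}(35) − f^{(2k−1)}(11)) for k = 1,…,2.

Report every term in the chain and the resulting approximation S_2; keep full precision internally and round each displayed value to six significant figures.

∫_11^35 x^2 dx evaluates to 13848.0.
½[f(11) + f(35)] = ½[121.000 + 1225.00] = 673.000.
Running total after boundary: 14521.0.
k=1: B_{2}/(2)! × [f^{(1)}(35) − f^{(1)}(11)] = 1/12 × (70.0000 − 22.0000) = 4.00000.
Partial sum through k=1: 14525.0.
k=2: B_{4}/(4)! × [f^{(3)}(35) − f^{(3)}(11)] = −1/720 × (0.00000 − 0.00000) = 0.00000.

S_2 ≈ 14525.0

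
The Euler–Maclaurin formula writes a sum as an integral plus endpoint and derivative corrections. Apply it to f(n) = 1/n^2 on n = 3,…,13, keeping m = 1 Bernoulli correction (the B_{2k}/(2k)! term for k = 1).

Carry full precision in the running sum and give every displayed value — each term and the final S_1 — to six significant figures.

S_1 ≈ 0.321021

The integral term ∫_3^13 1/x^2 dx = 0.256410.
Endpoint term: (f(3) + f(13))/2 = (0.111111 + 0.00591716)/2 = 0.0585141.
Integral + boundary = 0.314924.
k=1: B_{2}/(2)! × [f^{(1)}(13) − f^{(1)}(3)] = 1/12 × (-0.000910332 − (-0.0740741)) = 0.00609698.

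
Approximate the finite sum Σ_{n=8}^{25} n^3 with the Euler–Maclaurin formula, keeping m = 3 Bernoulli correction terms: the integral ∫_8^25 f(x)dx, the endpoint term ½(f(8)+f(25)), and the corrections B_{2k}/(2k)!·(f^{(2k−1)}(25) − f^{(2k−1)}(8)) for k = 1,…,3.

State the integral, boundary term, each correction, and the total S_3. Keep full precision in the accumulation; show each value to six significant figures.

Integral: ∫_8^25 x^3 dx = 96632.2.
½[f(8) + f(25)] = ½[512.000 + 15625.0] = 8068.50.
Integral + boundary = 104701.
k=1: B_{2}/(2)! × [f^{(1)}(25) − f^{(1)}(8)] = 1/12 × (1875.00 − 192.000) = 140.250.
After k=1: 104841.
k=2: B_{4}/(4)! × [f^{(3)}(25) − f^{(3)}(8)] = −1/720 × (6.00000 − 6.00000) = 0.00000.
After k=2: 104841.
k=3: B_{6}/(6)! × [f^{(5)}(25) − f^{(5)}(8)] = 1/30240 × (0.00000 − 0.00000) = 0.00000.

S_3 ≈ 104841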